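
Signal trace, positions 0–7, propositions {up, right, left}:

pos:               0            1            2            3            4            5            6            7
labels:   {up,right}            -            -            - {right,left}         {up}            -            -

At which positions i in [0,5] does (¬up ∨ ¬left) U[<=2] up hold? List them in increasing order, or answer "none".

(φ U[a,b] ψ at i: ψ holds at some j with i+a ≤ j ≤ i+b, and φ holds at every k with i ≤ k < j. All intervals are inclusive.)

Evaluate at each i in [0,5]:
  i=0: ✓ (rhs at j=0)
  i=1: ✗ (no rhs in [1,3])
  i=2: ✗ (no rhs in [2,4])
  i=3: ✓ (rhs at j=5; lhs holds on [3,4])
  i=4: ✓ (rhs at j=5; lhs holds on [4,4])
  i=5: ✓ (rhs at j=5)

0, 3, 4, 5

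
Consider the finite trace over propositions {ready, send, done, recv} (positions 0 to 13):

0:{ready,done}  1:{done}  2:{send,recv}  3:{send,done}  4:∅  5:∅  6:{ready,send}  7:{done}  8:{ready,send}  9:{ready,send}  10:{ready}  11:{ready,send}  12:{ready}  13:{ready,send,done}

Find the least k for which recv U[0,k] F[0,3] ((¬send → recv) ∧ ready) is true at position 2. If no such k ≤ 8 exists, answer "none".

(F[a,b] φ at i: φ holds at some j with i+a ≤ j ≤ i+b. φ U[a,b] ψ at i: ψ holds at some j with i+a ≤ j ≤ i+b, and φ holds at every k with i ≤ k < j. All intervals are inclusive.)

1

Need earliest j ≥ 2 with F[0,3] ((¬send → recv) ∧ ready), and recv at every k in [2,j-1].
  j=2: rhs fails.
  j=3: rhs holds; lhs holds on [2,2]. k = 1.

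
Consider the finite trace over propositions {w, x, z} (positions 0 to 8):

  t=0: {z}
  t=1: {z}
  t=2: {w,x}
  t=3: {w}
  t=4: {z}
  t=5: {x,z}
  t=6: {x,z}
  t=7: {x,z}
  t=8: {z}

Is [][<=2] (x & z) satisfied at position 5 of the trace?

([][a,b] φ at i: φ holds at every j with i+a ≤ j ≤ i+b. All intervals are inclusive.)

Check (x & z) at every j in [5,7]:
  j=5: true
  j=6: true
  j=7: true
All positions satisfy it → formula holds.

True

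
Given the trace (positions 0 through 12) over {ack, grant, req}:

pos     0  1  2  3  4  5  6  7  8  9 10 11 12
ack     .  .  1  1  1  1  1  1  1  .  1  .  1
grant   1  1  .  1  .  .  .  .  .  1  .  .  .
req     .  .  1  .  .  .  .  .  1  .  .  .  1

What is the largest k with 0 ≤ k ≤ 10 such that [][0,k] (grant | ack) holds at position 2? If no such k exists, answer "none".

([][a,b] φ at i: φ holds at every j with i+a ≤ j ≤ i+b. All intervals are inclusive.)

8

(grant | ack) must hold from j=2 onward; find where it first fails.
  j=2: holds
  j=3: holds
  j=4: holds
  j=5: holds
  j=6: holds
  j=7: holds
  j=8: holds
  j=9: holds
  j=10: holds
  j=11: fails
Holds on [2,10], so largest k = 8.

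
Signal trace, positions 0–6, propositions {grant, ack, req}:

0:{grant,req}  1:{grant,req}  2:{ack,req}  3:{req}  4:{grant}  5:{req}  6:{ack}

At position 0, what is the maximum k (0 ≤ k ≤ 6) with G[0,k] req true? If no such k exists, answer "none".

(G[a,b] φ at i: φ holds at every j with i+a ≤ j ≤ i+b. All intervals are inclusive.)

3

req must hold from j=0 onward; find where it first fails.
  j=0: holds
  j=1: holds
  j=2: holds
  j=3: holds
  j=4: fails
Holds on [0,3], so largest k = 3.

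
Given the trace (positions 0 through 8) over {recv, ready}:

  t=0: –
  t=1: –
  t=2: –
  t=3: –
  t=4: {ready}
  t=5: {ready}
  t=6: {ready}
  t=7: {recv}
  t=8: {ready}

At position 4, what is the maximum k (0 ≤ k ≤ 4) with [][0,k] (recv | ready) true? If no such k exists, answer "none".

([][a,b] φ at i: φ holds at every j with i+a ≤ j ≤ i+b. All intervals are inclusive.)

(recv | ready) must hold from j=4 onward; find where it first fails.
  j=4: holds
  j=5: holds
  j=6: holds
  j=7: holds
  j=8: holds
Holds through j=8; largest k = 4.

4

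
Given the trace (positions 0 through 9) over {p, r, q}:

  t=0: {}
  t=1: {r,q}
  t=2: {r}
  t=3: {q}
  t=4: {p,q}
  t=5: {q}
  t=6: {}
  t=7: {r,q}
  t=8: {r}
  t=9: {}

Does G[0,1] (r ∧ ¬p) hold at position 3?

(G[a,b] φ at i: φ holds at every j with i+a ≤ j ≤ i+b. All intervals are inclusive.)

Check (r ∧ ¬p) at every j in [3,4]:
  j=3: false
  j=4: false
Fails at j=3 → formula fails.

No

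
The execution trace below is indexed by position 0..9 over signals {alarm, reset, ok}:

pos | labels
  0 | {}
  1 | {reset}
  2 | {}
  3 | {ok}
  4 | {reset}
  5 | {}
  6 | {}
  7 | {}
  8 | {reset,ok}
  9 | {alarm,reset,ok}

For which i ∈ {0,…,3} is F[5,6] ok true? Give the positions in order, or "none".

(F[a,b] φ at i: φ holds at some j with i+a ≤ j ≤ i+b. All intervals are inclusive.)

Evaluate at each i in [0,3]:
  i=0: ✗ (none in [5,6])
  i=1: ✗ (none in [6,7])
  i=2: ✓ (witness j=8)
  i=3: ✓ (witness j=8)

2, 3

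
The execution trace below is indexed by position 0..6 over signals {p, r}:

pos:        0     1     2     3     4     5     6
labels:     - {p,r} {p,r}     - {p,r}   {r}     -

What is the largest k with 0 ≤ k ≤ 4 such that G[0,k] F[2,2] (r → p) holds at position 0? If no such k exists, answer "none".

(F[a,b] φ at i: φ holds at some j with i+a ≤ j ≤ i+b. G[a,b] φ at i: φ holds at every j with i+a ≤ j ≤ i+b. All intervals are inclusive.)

F[2,2] (r → p) must hold from j=0 onward; find where it first fails.
  j=0: holds
  j=1: holds
  j=2: holds
  j=3: fails
Holds on [0,2], so largest k = 2.

2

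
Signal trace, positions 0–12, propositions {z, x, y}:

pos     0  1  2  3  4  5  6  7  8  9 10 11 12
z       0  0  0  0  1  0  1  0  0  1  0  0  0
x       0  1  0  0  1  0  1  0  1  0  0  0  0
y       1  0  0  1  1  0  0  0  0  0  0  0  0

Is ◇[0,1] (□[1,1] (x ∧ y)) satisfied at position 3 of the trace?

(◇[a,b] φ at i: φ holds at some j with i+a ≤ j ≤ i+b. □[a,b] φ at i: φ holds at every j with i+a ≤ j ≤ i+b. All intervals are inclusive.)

Yes

Check □[1,1] (x ∧ y) at each j in [3,4]:
  j=3: holds on [4,4]
  j=4: fails at 5
Found at j=3 → formula holds.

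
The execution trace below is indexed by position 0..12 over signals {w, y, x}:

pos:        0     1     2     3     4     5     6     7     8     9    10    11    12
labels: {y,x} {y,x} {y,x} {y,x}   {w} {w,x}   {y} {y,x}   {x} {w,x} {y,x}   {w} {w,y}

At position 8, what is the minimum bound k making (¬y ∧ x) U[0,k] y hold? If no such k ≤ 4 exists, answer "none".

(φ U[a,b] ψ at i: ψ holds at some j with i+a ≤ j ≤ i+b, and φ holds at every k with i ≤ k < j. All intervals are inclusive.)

Need earliest j ≥ 8 with y, and (¬y ∧ x) at every k in [8,j-1].
  j=8: rhs fails.
  j=9: rhs fails.
  j=10: rhs holds; lhs holds on [8,9]. k = 2.

2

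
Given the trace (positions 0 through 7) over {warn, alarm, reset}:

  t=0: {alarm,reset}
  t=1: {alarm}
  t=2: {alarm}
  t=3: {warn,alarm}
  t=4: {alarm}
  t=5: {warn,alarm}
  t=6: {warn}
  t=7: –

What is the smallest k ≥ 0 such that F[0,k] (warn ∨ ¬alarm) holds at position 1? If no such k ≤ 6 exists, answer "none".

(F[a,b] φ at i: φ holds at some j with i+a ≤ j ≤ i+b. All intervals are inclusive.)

Scan j = 1,2,… for (warn ∨ ¬alarm):
  j=1: fails
  j=2: fails
  j=3: holds
First hit at j=3, so smallest k = 3-1 = 2.

2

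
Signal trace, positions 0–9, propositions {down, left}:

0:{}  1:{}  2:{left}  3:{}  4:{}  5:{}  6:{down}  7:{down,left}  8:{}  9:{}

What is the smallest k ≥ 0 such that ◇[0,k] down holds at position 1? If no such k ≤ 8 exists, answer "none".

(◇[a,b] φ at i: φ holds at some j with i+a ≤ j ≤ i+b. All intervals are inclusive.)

5

Scan j = 1,2,… for down:
  j=1: fails
  j=2: fails
  j=3: fails
  j=4: fails
  j=5: fails
  j=6: holds
First hit at j=6, so smallest k = 6-1 = 5.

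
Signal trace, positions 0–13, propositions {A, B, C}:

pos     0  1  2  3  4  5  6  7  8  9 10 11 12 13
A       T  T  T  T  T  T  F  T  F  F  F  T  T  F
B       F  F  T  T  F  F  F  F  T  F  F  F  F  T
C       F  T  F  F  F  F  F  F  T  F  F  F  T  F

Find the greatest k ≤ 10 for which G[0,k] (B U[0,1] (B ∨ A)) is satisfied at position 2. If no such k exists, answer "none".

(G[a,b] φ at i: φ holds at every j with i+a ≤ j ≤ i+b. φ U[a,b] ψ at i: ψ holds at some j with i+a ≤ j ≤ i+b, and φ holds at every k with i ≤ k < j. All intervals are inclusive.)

(B U[0,1] (B ∨ A)) must hold from j=2 onward; find where it first fails.
  j=2: holds
  j=3: holds
  j=4: holds
  j=5: holds
  j=6: fails
Holds on [2,5], so largest k = 3.

3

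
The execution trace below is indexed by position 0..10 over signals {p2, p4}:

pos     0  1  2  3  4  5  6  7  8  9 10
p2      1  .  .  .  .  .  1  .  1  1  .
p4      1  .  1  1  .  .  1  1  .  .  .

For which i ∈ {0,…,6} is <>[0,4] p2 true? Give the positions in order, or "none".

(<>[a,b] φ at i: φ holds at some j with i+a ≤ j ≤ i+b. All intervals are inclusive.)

Evaluate at each i in [0,6]:
  i=0: ✓ (witness j=0)
  i=1: ✗ (none in [1,5])
  i=2: ✓ (witness j=6)
  i=3: ✓ (witness j=6)
  i=4: ✓ (witness j=6)
  i=5: ✓ (witness j=6)
  i=6: ✓ (witness j=6)

0, 2, 3, 4, 5, 6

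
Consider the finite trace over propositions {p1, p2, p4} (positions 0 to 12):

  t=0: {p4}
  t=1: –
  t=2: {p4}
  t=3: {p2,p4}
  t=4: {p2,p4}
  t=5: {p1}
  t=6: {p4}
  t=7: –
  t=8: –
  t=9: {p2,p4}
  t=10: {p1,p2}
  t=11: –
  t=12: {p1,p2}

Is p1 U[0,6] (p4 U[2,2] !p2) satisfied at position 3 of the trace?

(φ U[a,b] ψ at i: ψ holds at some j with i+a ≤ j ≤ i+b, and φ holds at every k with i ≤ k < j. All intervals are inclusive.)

Holds

Need some j in [3,9] with (p4 U[2,2] !p2), and p1 at every k in [3,j-1].
  j=3: (p4 U[2,2] !p2) holds; no prefix to check → satisfied.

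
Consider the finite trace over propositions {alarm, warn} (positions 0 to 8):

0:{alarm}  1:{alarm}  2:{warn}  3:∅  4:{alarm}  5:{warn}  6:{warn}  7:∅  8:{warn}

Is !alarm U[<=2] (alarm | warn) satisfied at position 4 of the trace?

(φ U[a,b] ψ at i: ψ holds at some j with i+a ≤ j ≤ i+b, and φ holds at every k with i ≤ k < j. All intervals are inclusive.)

Holds

Need some j in [4,6] with (alarm | warn), and !alarm at every k in [4,j-1].
  j=4: (alarm | warn) holds; no prefix to check → satisfied.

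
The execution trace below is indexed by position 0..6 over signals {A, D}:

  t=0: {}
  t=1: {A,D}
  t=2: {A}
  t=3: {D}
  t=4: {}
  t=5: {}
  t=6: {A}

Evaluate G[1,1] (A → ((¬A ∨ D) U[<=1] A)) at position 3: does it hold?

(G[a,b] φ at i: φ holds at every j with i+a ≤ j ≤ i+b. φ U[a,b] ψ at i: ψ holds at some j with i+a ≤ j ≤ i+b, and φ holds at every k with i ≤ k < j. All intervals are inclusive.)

Check (A → ((¬A ∨ D) U[<=1] A)) at every j in [4,4]:
  j=4: antecedent false → ✓
All positions satisfy it → formula holds.

True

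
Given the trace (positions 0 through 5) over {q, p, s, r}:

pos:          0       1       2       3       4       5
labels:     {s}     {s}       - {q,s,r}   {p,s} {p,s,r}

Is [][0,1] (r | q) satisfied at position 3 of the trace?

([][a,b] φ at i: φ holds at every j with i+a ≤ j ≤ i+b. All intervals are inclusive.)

Check (r | q) at every j in [3,4]:
  j=3: true
  j=4: false
Fails at j=4 → formula fails.

No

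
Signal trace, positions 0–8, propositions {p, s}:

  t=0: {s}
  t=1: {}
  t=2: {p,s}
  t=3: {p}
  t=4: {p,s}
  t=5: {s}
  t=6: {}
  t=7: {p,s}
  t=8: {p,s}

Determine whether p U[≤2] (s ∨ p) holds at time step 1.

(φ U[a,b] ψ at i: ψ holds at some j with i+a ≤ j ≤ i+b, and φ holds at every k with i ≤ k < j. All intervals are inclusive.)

Need some j in [1,3] with (s ∨ p), and p at every k in [1,j-1].
  j=1: (s ∨ p) false.
  j=2: (s ∨ p) holds, but p fails at k=1 → not this j.
  j=3: (s ∨ p) holds, but p fails at k=1 → not this j.
No j in the window works → until fails.

No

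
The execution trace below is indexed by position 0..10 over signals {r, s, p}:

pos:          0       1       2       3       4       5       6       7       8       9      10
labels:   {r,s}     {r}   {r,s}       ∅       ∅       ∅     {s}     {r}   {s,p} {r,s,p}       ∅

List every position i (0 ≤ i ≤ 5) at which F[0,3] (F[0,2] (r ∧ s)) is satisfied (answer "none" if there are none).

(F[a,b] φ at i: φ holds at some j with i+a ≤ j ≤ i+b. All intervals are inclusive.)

0, 1, 2, 4, 5

Evaluate at each i in [0,5]:
  i=0: ✓ (witness j=0)
  i=1: ✓ (witness j=1)
  i=2: ✓ (witness j=2)
  i=3: ✗ (none in [3,6])
  i=4: ✓ (witness j=7)
  i=5: ✓ (witness j=7)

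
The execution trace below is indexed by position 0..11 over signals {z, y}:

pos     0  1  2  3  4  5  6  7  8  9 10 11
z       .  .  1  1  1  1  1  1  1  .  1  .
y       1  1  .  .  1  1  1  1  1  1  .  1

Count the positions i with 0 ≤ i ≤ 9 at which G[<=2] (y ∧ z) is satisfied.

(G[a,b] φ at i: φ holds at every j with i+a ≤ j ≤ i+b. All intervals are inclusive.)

3

Evaluate at each i in [0,9]:
  i=0: ✗ (fails at j=0)
  i=1: ✗ (fails at j=1)
  i=2: ✗ (fails at j=2)
  i=3: ✗ (fails at j=3)
  i=4: ✓ (all of [4,6])
  i=5: ✓ (all of [5,7])
  i=6: ✓ (all of [6,8])
  i=7: ✗ (fails at j=9)
  i=8: ✗ (fails at j=9)
  i=9: ✗ (fails at j=9)
Positions where it holds: {4, 5, 6} → 3.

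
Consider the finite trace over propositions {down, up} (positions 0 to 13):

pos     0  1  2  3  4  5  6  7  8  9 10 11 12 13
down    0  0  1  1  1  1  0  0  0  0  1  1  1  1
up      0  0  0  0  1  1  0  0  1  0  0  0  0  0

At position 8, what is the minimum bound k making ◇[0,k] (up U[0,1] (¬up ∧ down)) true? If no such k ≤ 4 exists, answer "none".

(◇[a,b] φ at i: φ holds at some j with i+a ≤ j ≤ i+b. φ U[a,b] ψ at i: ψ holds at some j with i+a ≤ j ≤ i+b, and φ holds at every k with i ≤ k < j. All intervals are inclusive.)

Scan j = 8,9,… for (up U[0,1] (¬up ∧ down)):
  j=8: fails
  j=9: fails
  j=10: holds
First hit at j=10, so smallest k = 10-8 = 2.

2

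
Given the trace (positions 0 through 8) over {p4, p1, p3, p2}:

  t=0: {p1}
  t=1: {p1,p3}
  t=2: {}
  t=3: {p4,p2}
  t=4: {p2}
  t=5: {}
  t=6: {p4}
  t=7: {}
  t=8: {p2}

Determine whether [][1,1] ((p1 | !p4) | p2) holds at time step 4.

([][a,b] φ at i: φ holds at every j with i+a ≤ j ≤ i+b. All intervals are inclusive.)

Yes

Check ((p1 | !p4) | p2) at every j in [5,5]:
  j=5: true
All positions satisfy it → formula holds.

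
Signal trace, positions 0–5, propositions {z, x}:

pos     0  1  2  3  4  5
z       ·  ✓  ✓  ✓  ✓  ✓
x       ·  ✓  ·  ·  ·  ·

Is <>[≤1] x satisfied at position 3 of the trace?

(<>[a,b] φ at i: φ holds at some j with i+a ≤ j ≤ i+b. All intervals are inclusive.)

Check x at each j in [3,4]:
  j=3: false
  j=4: false
No position in the window satisfies it → formula fails.

False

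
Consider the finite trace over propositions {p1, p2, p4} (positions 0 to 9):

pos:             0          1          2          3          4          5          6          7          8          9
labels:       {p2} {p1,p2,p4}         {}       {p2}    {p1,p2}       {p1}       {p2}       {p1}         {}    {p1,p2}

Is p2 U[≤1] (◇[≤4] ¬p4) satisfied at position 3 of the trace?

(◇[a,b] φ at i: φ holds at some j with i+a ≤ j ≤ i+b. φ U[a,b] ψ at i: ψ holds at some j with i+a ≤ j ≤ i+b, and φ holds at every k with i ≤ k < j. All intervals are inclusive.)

Need some j in [3,4] with ◇[≤4] ¬p4, and p2 at every k in [3,j-1].
  j=3: ◇[≤4] ¬p4 holds; no prefix to check → satisfied.

Yes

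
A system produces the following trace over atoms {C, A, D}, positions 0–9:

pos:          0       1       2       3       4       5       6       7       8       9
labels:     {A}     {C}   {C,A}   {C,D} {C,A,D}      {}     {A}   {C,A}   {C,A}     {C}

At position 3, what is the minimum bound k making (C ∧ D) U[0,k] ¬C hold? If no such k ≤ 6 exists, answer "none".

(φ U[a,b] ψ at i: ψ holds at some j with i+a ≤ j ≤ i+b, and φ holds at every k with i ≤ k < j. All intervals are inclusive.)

2

Need earliest j ≥ 3 with ¬C, and (C ∧ D) at every k in [3,j-1].
  j=3: rhs fails.
  j=4: rhs fails.
  j=5: rhs holds; lhs holds on [3,4]. k = 2.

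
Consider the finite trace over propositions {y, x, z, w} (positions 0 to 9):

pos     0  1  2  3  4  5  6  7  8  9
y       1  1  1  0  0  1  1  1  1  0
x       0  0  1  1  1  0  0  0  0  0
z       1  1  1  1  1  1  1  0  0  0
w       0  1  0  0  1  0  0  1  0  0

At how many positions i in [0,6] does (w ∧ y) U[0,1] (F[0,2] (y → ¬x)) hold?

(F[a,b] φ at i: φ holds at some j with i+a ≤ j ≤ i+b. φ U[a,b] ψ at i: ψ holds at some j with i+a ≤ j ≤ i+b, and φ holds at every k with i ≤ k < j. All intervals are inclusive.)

7

Evaluate at each i in [0,6]:
  i=0: ✓ (rhs at j=0)
  i=1: ✓ (rhs at j=1)
  i=2: ✓ (rhs at j=2)
  i=3: ✓ (rhs at j=3)
  i=4: ✓ (rhs at j=4)
  i=5: ✓ (rhs at j=5)
  i=6: ✓ (rhs at j=6)
Positions where it holds: {0, 1, 2, 3, 4, 5, 6} → 7.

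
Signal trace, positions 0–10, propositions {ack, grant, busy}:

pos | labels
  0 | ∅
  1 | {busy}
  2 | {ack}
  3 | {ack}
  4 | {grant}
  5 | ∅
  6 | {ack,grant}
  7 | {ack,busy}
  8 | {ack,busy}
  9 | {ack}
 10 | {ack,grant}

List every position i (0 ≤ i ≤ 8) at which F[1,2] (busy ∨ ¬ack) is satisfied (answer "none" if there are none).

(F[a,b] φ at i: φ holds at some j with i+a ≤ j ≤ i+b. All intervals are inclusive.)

0, 2, 3, 4, 5, 6, 7

Evaluate at each i in [0,8]:
  i=0: ✓ (witness j=1)
  i=1: ✗ (none in [2,3])
  i=2: ✓ (witness j=4)
  i=3: ✓ (witness j=4)
  i=4: ✓ (witness j=5)
  i=5: ✓ (witness j=7)
  i=6: ✓ (witness j=7)
  i=7: ✓ (witness j=8)
  i=8: ✗ (none in [9,10])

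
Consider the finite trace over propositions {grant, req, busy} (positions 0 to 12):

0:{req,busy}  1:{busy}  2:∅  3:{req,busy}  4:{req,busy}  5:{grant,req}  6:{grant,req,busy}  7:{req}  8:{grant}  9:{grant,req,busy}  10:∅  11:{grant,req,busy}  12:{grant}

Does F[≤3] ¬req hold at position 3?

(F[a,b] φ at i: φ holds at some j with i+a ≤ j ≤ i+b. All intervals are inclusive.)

Check ¬req at each j in [3,6]:
  j=3: false
  j=4: false
  j=5: false
  j=6: false
No position in the window satisfies it → formula fails.

Does not hold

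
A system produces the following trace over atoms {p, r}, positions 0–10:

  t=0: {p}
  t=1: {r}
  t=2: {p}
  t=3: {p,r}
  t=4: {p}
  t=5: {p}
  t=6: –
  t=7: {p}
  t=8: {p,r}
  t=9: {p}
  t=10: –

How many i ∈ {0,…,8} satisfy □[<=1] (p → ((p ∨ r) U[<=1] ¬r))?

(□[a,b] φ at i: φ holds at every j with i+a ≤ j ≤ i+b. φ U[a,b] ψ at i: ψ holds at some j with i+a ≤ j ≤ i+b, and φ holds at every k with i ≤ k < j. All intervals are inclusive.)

Evaluate at each i in [0,8]:
  i=0: ✓ (all of [0,1])
  i=1: ✓ (all of [1,2])
  i=2: ✓ (all of [2,3])
  i=3: ✓ (all of [3,4])
  i=4: ✓ (all of [4,5])
  i=5: ✓ (all of [5,6])
  i=6: ✓ (all of [6,7])
  i=7: ✓ (all of [7,8])
  i=8: ✓ (all of [8,9])
Positions where it holds: {0, 1, 2, 3, 4, 5, 6, 7, 8} → 9.

9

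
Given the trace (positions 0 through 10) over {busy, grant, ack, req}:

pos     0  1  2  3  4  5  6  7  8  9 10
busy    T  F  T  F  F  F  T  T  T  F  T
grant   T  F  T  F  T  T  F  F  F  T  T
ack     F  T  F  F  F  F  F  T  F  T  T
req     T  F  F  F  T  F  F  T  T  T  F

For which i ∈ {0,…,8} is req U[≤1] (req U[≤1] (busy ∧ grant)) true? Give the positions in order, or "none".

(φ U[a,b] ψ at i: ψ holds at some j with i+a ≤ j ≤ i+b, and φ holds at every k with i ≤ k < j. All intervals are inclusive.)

Evaluate at each i in [0,8]:
  i=0: ✓ (rhs at j=0)
  i=1: ✗ (lhs fails at k=1 before rhs at j=2)
  i=2: ✓ (rhs at j=2)
  i=3: ✗ (no rhs in [3,4])
  i=4: ✗ (no rhs in [4,5])
  i=5: ✗ (no rhs in [5,6])
  i=6: ✗ (no rhs in [6,7])
  i=7: ✗ (no rhs in [7,8])
  i=8: ✓ (rhs at j=9; lhs holds on [8,8])

0, 2, 8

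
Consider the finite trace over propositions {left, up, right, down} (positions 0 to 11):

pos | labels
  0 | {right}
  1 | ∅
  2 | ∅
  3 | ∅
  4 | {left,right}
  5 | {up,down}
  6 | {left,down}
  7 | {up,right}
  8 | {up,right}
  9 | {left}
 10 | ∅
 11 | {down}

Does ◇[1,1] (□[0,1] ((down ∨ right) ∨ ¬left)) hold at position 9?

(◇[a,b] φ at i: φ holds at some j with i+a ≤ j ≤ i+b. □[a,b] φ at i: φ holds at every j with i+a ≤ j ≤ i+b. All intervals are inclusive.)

Check □[0,1] ((down ∨ right) ∨ ¬left) at each j in [10,10]:
  j=10: holds on [10,11]
Found at j=10 → formula holds.

True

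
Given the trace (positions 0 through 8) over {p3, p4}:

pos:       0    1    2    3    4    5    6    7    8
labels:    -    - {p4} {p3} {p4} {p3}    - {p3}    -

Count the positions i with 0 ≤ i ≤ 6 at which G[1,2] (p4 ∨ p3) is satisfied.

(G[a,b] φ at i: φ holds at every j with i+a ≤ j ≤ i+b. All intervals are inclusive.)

3

Evaluate at each i in [0,6]:
  i=0: ✗ (fails at j=1)
  i=1: ✓ (all of [2,3])
  i=2: ✓ (all of [3,4])
  i=3: ✓ (all of [4,5])
  i=4: ✗ (fails at j=6)
  i=5: ✗ (fails at j=6)
  i=6: ✗ (fails at j=8)
Positions where it holds: {1, 2, 3} → 3.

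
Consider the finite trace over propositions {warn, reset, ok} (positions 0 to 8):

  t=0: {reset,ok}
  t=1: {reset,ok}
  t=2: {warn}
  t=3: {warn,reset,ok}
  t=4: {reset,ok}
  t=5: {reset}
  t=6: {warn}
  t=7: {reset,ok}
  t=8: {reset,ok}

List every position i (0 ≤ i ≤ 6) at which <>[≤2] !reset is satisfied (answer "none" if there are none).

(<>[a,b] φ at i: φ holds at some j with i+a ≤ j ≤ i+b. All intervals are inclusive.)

Evaluate at each i in [0,6]:
  i=0: ✓ (witness j=2)
  i=1: ✓ (witness j=2)
  i=2: ✓ (witness j=2)
  i=3: ✗ (none in [3,5])
  i=4: ✓ (witness j=6)
  i=5: ✓ (witness j=6)
  i=6: ✓ (witness j=6)

0, 1, 2, 4, 5, 6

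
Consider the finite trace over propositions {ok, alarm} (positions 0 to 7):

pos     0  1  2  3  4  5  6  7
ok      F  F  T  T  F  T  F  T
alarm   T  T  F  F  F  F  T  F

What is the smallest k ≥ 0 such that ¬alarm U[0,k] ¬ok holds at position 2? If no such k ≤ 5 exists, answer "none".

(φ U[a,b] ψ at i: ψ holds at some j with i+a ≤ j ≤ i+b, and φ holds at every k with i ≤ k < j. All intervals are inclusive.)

2

Need earliest j ≥ 2 with ¬ok, and ¬alarm at every k in [2,j-1].
  j=2: rhs fails.
  j=3: rhs fails.
  j=4: rhs holds; lhs holds on [2,3]. k = 2.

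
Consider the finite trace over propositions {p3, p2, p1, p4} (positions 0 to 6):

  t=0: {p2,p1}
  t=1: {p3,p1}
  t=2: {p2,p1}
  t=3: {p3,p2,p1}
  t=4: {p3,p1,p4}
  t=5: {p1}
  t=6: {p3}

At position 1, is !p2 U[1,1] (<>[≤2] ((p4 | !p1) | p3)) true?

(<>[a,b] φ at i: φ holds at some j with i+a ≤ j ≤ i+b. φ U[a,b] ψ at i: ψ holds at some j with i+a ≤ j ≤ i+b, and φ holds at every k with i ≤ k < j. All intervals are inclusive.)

Need some j in [2,2] with <>[≤2] ((p4 | !p1) | p3), and !p2 at every k in [1,j-1].
  j=2: <>[≤2] ((p4 | !p1) | p3) holds; !p2 holds at every k in [1,1] → satisfied.

True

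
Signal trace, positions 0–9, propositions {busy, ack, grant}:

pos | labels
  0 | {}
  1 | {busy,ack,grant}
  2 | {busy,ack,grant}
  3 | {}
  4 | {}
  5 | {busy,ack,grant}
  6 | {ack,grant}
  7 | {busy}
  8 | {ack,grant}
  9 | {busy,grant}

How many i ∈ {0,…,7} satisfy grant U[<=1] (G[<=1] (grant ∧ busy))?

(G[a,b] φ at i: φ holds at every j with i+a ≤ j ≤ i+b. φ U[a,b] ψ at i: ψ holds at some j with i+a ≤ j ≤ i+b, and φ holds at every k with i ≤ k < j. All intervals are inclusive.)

Evaluate at each i in [0,7]:
  i=0: ✗ (lhs fails at k=0 before rhs at j=1)
  i=1: ✓ (rhs at j=1)
  i=2: ✗ (no rhs in [2,3])
  i=3: ✗ (no rhs in [3,4])
  i=4: ✗ (no rhs in [4,5])
  i=5: ✗ (no rhs in [5,6])
  i=6: ✗ (no rhs in [6,7])
  i=7: ✗ (no rhs in [7,8])
Positions where it holds: {1} → 1.

1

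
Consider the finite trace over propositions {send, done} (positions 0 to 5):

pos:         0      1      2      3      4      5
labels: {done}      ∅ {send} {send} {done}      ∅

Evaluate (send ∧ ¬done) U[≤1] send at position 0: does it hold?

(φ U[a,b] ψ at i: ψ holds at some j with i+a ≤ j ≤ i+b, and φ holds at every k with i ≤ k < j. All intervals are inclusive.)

No

Need some j in [0,1] with send, and (send ∧ ¬done) at every k in [0,j-1].
  j=0: send false.
  j=1: send false.
No j in the window works → until fails.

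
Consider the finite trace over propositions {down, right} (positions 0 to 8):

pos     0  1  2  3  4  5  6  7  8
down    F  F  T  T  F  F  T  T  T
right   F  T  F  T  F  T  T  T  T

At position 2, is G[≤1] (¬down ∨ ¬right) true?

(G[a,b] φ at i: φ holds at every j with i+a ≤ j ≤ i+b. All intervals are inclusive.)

No

Check (¬down ∨ ¬right) at every j in [2,3]:
  j=2: true
  j=3: false
Fails at j=3 → formula fails.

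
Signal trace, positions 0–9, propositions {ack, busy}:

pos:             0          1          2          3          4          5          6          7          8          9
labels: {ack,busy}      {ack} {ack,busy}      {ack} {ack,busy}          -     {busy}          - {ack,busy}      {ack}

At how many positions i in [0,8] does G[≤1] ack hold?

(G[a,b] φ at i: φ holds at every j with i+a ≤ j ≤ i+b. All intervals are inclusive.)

Evaluate at each i in [0,8]:
  i=0: ✓ (all of [0,1])
  i=1: ✓ (all of [1,2])
  i=2: ✓ (all of [2,3])
  i=3: ✓ (all of [3,4])
  i=4: ✗ (fails at j=5)
  i=5: ✗ (fails at j=5)
  i=6: ✗ (fails at j=6)
  i=7: ✗ (fails at j=7)
  i=8: ✓ (all of [8,9])
Positions where it holds: {0, 1, 2, 3, 8} → 5.

5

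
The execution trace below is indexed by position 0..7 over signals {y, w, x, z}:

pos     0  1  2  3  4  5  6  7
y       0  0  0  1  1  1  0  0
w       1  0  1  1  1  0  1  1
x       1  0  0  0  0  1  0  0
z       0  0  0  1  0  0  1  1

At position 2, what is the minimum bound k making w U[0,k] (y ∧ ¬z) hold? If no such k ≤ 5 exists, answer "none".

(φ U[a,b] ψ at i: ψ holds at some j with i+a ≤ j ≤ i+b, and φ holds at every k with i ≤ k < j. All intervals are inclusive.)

Need earliest j ≥ 2 with (y ∧ ¬z), and w at every k in [2,j-1].
  j=2: rhs fails.
  j=3: rhs fails.
  j=4: rhs holds; lhs holds on [2,3]. k = 2.

2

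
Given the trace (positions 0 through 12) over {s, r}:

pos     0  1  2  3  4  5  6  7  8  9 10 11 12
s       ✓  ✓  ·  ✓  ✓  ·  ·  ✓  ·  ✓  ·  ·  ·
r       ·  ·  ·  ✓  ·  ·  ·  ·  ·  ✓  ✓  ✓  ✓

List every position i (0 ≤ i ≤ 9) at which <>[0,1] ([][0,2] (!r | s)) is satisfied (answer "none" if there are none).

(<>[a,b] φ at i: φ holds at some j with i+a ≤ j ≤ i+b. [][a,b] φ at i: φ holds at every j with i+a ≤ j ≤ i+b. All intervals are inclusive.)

Evaluate at each i in [0,9]:
  i=0: ✓ (witness j=0)
  i=1: ✓ (witness j=1)
  i=2: ✓ (witness j=2)
  i=3: ✓ (witness j=3)
  i=4: ✓ (witness j=4)
  i=5: ✓ (witness j=5)
  i=6: ✓ (witness j=6)
  i=7: ✓ (witness j=7)
  i=8: ✗ (none in [8,9])
  i=9: ✗ (none in [9,10])

0, 1, 2, 3, 4, 5, 6, 7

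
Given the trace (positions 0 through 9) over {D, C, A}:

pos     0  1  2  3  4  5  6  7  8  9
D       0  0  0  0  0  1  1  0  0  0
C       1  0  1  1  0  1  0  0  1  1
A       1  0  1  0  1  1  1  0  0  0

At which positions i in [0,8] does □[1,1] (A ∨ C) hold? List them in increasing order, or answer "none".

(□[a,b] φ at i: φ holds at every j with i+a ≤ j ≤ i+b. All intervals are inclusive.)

Evaluate at each i in [0,8]:
  i=0: ✗ (fails at j=1)
  i=1: ✓ (all of [2,2])
  i=2: ✓ (all of [3,3])
  i=3: ✓ (all of [4,4])
  i=4: ✓ (all of [5,5])
  i=5: ✓ (all of [6,6])
  i=6: ✗ (fails at j=7)
  i=7: ✓ (all of [8,8])
  i=8: ✓ (all of [9,9])

1, 2, 3, 4, 5, 7, 8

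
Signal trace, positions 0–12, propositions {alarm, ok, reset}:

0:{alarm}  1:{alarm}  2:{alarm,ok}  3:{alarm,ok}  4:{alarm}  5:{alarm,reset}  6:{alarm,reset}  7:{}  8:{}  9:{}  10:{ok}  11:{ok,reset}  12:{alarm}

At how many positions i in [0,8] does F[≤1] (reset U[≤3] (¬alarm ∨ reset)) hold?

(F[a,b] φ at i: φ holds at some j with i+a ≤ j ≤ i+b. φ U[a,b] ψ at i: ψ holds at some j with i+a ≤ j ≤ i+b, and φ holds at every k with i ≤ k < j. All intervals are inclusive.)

5

Evaluate at each i in [0,8]:
  i=0: ✗ (none in [0,1])
  i=1: ✗ (none in [1,2])
  i=2: ✗ (none in [2,3])
  i=3: ✗ (none in [3,4])
  i=4: ✓ (witness j=5)
  i=5: ✓ (witness j=5)
  i=6: ✓ (witness j=6)
  i=7: ✓ (witness j=7)
  i=8: ✓ (witness j=8)
Positions where it holds: {4, 5, 6, 7, 8} → 5.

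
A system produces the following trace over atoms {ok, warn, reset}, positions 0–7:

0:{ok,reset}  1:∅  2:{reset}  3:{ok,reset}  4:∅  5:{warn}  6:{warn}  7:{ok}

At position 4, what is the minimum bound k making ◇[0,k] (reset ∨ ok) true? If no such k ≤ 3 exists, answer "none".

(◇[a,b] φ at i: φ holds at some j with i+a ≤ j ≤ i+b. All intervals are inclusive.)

Scan j = 4,5,… for (reset ∨ ok):
  j=4: fails
  j=5: fails
  j=6: fails
  j=7: holds
First hit at j=7, so smallest k = 7-4 = 3.

3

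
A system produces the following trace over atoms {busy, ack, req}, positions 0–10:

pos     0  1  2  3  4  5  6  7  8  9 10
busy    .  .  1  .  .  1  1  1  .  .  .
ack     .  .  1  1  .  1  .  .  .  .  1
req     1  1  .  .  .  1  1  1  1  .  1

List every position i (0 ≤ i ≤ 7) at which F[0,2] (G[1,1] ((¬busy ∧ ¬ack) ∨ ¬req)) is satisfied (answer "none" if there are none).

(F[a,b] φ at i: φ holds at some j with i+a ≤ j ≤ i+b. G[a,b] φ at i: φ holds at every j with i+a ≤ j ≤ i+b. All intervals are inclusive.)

0, 1, 2, 3, 5, 6, 7

Evaluate at each i in [0,7]:
  i=0: ✓ (witness j=0)
  i=1: ✓ (witness j=1)
  i=2: ✓ (witness j=2)
  i=3: ✓ (witness j=3)
  i=4: ✗ (none in [4,6])
  i=5: ✓ (witness j=7)
  i=6: ✓ (witness j=7)
  i=7: ✓ (witness j=7)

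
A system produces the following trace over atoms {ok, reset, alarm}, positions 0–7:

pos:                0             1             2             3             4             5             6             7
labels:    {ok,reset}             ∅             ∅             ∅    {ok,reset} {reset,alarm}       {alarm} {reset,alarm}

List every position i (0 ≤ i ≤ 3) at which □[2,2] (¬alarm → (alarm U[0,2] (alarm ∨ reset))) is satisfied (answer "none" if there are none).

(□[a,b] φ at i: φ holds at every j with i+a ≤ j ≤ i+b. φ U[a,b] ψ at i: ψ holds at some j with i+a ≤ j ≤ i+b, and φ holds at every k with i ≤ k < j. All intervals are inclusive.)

2, 3

Evaluate at each i in [0,3]:
  i=0: ✗ (fails at j=2)
  i=1: ✗ (fails at j=3)
  i=2: ✓ (all of [4,4])
  i=3: ✓ (all of [5,5])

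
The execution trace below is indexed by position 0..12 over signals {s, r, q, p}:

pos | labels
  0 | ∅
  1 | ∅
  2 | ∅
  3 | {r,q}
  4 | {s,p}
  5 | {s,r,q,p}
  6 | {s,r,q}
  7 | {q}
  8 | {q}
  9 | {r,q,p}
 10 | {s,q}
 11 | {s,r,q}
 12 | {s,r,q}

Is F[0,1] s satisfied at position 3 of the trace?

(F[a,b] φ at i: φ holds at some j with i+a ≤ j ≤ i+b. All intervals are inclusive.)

Holds

Check s at each j in [3,4]:
  j=3: false
  j=4: true
Found at j=4 → formula holds.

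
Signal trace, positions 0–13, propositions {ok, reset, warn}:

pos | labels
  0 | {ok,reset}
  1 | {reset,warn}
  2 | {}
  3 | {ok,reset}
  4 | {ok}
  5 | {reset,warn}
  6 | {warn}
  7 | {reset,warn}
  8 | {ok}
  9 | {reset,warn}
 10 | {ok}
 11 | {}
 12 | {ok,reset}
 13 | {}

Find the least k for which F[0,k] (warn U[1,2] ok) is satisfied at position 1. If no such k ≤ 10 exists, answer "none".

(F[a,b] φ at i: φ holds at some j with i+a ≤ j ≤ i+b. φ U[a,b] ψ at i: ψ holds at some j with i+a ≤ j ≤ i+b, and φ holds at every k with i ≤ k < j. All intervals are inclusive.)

Scan j = 1,2,… for (warn U[1,2] ok):
  j=1: fails
  j=2: fails
  j=3: fails
  j=4: fails
  j=5: fails
  j=6: holds
First hit at j=6, so smallest k = 6-1 = 5.

5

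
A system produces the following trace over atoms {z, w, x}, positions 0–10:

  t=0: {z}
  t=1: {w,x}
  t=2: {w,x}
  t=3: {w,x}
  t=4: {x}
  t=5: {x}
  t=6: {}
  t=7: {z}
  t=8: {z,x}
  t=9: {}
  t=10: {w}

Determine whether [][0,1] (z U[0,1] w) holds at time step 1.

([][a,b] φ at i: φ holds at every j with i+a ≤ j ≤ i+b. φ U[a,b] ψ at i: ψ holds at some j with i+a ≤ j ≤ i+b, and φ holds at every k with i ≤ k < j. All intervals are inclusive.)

True

Check (z U[0,1] w) at every j in [1,2]:
  j=1: holds
  j=2: holds
All positions satisfy it → formula holds.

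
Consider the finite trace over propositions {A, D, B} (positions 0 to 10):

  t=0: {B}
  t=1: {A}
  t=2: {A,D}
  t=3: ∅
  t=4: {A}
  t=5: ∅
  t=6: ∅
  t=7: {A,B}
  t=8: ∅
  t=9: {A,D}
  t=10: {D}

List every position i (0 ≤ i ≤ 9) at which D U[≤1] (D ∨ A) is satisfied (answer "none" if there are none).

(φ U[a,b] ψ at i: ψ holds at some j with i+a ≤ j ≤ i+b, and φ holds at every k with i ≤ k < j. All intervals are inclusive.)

Evaluate at each i in [0,9]:
  i=0: ✗ (lhs fails at k=0 before rhs at j=1)
  i=1: ✓ (rhs at j=1)
  i=2: ✓ (rhs at j=2)
  i=3: ✗ (lhs fails at k=3 before rhs at j=4)
  i=4: ✓ (rhs at j=4)
  i=5: ✗ (no rhs in [5,6])
  i=6: ✗ (lhs fails at k=6 before rhs at j=7)
  i=7: ✓ (rhs at j=7)
  i=8: ✗ (lhs fails at k=8 before rhs at j=9)
  i=9: ✓ (rhs at j=9)

1, 2, 4, 7, 9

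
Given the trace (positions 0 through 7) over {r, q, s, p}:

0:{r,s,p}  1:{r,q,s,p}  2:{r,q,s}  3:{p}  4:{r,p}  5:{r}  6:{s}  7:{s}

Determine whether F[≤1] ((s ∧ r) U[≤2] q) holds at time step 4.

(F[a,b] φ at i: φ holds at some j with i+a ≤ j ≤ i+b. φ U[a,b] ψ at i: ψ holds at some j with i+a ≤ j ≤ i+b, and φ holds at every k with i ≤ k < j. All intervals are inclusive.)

No

Check ((s ∧ r) U[≤2] q) at each j in [4,5]:
  j=4: fails
  j=5: fails
No position in the window satisfies it → formula fails.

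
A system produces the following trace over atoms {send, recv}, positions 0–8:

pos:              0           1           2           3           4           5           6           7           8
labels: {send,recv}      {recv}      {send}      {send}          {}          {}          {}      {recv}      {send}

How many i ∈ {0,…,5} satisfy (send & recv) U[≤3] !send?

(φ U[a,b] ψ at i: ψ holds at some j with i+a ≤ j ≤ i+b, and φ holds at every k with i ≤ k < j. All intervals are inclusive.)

4

Evaluate at each i in [0,5]:
  i=0: ✓ (rhs at j=1; lhs holds on [0,0])
  i=1: ✓ (rhs at j=1)
  i=2: ✗ (lhs fails at k=2 before rhs at j=4)
  i=3: ✗ (lhs fails at k=3 before rhs at j=4)
  i=4: ✓ (rhs at j=4)
  i=5: ✓ (rhs at j=5)
Positions where it holds: {0, 1, 4, 5} → 4.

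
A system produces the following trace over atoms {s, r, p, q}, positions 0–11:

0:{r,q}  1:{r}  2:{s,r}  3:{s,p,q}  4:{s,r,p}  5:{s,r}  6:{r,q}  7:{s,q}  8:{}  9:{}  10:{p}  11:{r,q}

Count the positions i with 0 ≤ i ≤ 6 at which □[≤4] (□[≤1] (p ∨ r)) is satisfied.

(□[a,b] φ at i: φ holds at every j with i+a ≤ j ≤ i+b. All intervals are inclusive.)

Evaluate at each i in [0,6]:
  i=0: ✓ (all of [0,4])
  i=1: ✓ (all of [1,5])
  i=2: ✗ (fails at j=6)
  i=3: ✗ (fails at j=6)
  i=4: ✗ (fails at j=6)
  i=5: ✗ (fails at j=6)
  i=6: ✗ (fails at j=6)
Positions where it holds: {0, 1} → 2.

2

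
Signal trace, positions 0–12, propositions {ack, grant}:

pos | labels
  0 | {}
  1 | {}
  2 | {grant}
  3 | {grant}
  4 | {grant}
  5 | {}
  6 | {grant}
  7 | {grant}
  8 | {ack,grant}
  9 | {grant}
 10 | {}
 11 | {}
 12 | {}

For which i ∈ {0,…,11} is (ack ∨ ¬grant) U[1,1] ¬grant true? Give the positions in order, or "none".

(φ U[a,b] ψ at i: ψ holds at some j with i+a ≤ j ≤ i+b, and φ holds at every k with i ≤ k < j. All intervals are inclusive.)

Evaluate at each i in [0,11]:
  i=0: ✓ (rhs at j=1; lhs holds on [0,0])
  i=1: ✗ (no rhs in [2,2])
  i=2: ✗ (no rhs in [3,3])
  i=3: ✗ (no rhs in [4,4])
  i=4: ✗ (lhs fails at k=4 before rhs at j=5)
  i=5: ✗ (no rhs in [6,6])
  i=6: ✗ (no rhs in [7,7])
  i=7: ✗ (no rhs in [8,8])
  i=8: ✗ (no rhs in [9,9])
  i=9: ✗ (lhs fails at k=9 before rhs at j=10)
  i=10: ✓ (rhs at j=11; lhs holds on [10,10])
  i=11: ✓ (rhs at j=12; lhs holds on [11,11])

0, 10, 11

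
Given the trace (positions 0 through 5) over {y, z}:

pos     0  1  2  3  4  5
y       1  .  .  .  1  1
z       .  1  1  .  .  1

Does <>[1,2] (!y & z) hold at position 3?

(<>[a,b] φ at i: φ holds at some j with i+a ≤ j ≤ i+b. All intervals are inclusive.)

Check (!y & z) at each j in [4,5]:
  j=4: false
  j=5: false
No position in the window satisfies it → formula fails.

False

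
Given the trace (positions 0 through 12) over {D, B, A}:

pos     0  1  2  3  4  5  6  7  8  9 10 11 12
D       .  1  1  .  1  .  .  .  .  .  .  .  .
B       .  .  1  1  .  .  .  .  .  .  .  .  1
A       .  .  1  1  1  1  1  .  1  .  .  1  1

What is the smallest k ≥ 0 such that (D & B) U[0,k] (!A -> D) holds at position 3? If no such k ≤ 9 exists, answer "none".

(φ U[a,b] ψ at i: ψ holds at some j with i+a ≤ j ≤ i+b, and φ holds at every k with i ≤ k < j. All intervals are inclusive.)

0

Need earliest j ≥ 3 with (!A -> D), and (D & B) at every k in [3,j-1].
  j=3: rhs holds (empty prefix). k = 0.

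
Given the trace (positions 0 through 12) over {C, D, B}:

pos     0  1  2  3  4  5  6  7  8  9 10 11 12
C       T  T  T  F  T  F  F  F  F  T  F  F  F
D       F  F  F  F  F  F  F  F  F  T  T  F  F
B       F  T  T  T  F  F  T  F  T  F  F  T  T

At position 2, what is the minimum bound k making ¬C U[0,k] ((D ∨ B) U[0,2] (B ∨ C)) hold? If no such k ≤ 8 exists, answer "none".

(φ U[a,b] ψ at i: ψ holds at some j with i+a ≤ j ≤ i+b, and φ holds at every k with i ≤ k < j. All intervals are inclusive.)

Need earliest j ≥ 2 with ((D ∨ B) U[0,2] (B ∨ C)), and ¬C at every k in [2,j-1].
  j=2: rhs holds (empty prefix). k = 0.

0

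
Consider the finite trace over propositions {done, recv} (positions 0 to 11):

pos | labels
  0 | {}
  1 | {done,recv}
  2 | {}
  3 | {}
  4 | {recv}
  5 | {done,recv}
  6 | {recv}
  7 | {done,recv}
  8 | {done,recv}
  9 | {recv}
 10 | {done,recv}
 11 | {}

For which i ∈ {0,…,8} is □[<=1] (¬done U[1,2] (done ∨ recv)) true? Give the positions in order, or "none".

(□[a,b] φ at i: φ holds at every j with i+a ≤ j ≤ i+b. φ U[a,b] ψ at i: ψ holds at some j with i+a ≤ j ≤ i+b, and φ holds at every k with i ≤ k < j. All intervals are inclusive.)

2, 3

Evaluate at each i in [0,8]:
  i=0: ✗ (fails at j=1)
  i=1: ✗ (fails at j=1)
  i=2: ✓ (all of [2,3])
  i=3: ✓ (all of [3,4])
  i=4: ✗ (fails at j=5)
  i=5: ✗ (fails at j=5)
  i=6: ✗ (fails at j=7)
  i=7: ✗ (fails at j=7)
  i=8: ✗ (fails at j=8)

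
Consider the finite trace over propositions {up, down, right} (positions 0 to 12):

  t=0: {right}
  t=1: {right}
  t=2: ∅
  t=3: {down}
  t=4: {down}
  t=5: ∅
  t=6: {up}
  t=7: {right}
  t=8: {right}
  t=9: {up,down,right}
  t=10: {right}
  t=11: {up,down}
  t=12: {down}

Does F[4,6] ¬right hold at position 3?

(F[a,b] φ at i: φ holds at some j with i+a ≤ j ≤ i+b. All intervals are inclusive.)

Check ¬right at each j in [7,9]:
  j=7: false
  j=8: false
  j=9: false
No position in the window satisfies it → formula fails.

Does not hold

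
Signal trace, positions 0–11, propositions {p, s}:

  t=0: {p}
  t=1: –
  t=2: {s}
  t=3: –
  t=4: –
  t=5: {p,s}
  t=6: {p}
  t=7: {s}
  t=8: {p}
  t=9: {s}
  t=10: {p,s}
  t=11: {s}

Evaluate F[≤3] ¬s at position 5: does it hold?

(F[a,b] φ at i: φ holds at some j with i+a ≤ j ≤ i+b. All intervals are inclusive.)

Check ¬s at each j in [5,8]:
  j=5: false
  j=6: true
  j=7: false
  j=8: true
Found at j=6 → formula holds.

Holds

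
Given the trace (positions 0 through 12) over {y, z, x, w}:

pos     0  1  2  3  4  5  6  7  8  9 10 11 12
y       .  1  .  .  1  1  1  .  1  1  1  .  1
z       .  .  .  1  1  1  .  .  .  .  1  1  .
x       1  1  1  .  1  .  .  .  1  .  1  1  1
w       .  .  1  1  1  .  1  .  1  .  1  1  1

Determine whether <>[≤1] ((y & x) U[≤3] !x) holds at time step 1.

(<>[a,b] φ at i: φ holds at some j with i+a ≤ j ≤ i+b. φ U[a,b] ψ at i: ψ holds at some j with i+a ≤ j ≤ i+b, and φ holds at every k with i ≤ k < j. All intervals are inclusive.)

Check ((y & x) U[≤3] !x) at each j in [1,2]:
  j=1: fails
  j=2: fails
No position in the window satisfies it → formula fails.

Does not hold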